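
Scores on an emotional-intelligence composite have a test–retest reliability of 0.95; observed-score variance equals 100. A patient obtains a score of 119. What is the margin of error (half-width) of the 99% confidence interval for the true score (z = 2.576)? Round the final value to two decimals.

5.76

SD = √100 ≈ 10.0000
SEM = 10.0000 * √(1 − 0.9500) = 10.0000 * √0.0500 ≈ 10.0000 * 0.2236 ≈ 2.2361
2.576 * SEM ≈ 5.7601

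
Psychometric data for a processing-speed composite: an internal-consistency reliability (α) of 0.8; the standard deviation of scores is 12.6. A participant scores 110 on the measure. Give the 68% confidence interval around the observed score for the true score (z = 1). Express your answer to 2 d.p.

The standard error of measurement is 12.6000×√(1 − 0.8000) ≃ 12.6000×0.4472 ≃ 5.6349.
1 × SEM ≃ 5.6349
Interval: (104.3651, 115.6349)

[104.37, 115.63]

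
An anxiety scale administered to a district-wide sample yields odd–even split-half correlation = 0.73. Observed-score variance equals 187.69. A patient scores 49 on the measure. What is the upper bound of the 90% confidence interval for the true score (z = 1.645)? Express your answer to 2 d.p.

57.90

SD = √187.69 = 13.7000
Full-length reliability (Spearman-Brown) = 2(0.73)/(1+0.73) ≈ 0.8439
The standard error of measurement is 13.7000×√(1 − 0.8439) ≈ 13.7000×0.3951 ≈ 5.4123.
Half-width = 1.645×5.4123 ≈ 8.9032
Upper limit = 49 + 8.9032 ≈ 57.9032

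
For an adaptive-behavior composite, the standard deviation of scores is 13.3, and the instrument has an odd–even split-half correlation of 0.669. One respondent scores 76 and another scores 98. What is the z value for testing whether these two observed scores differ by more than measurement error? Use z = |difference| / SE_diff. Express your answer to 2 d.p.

2.63

Full-length reliability (Spearman-Brown) = 2(0.669)/(1+0.669) ≃ 0.8017
SEM = 13.3000 * √(1 − 0.8017) = 13.3000 * √0.1983 ≃ 13.3000 * 0.4453 ≃ 5.9229
Standard error of the difference = 5.9229·√2 ≃ 8.3763
z = |76 − 98| / 8.3763 = 22 / 8.3763 ≃ 2.6265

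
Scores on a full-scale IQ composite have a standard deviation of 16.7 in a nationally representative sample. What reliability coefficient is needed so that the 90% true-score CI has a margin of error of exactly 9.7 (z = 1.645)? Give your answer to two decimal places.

0.88

Required SEM = 9.7 / 1.645 ≈ 5.897
r = 1 − (SEM / SD)² = 1 − (5.897 / 16.7)² ≈ 1 − 0.125 ≈ 0.875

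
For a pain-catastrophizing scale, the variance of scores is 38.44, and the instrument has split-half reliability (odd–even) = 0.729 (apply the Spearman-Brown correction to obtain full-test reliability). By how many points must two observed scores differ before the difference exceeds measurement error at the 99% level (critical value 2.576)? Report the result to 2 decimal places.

σ = 38.44^(1/2) = 6.2000
Full-length reliability (Spearman-Brown) = 2(0.729)/(1+0.729) ≈ 0.8433
SEM = 6.2000 · √(1 − 0.8433) = 6.2000 · √0.1567 ≈ 6.2000 · 0.3959 ≈ 2.4546
SE_diff = SEM · √2 ≈ 2.4546 · 1.4142 ≈ 3.4713
Minimum reliable difference = 2.576 · SE_diff ≈ 2.576 · 3.4713 ≈ 8.9421

8.94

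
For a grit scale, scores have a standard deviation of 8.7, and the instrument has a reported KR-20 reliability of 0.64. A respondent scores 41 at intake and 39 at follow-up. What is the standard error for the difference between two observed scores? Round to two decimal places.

7.38

SEM = 8.70000 × √(1 − 0.64000) = 8.70000 × √0.36000 ≈ 8.70000 × 0.60000 ≈ 5.22000
SE_diff = √2 × SEM ≈ 7.38219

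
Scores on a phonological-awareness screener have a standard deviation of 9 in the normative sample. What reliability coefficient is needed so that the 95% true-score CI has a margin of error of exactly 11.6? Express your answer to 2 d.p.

Required SEM = 11.6 / 1.96 ≈ 5.9184
r = 1 − (SEM / SD)² = 1 − (5.9184 / 9)² ≈ 1 − 0.4324 ≈ 0.5676

0.57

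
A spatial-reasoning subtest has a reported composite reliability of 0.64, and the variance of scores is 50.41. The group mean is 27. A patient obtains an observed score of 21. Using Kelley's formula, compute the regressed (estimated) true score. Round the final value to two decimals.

23.16

T̂ = r·X + (1 − r)·M = 0.640*21 + 0.360*27 = 13.440 + 9.720 ≈ 23.160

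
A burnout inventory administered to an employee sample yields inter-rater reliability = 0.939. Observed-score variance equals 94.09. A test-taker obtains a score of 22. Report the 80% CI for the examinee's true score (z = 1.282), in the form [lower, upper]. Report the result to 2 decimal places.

[18.93, 25.07]

σ = 94.09^(1/2) = 9.700
SEM = 9.700·√(1 − 0.939) ≈ 2.396
Margin = 1.282 · 2.396 ≈ 3.071
80% CI: 22 ± 3.071 = [18.929, 25.071]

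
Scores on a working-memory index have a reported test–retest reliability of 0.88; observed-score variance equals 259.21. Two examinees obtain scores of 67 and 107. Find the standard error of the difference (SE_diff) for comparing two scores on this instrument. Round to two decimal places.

7.89

SD = √259.21 = 16.1000
SEM = 16.1000*√(1 − 0.8800) ≈ 5.5772
Standard error of the difference = 5.5772·√2 ≈ 7.8874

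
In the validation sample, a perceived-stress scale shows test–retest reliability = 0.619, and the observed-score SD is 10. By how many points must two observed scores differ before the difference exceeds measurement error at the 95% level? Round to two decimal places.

17.11

SEM = 10.0000 · √(1 − 0.6190) = 10.0000 · √0.3810 ≈ 10.0000 · 0.6173 ≈ 6.1725
SE_diff = SEM · √2 ≈ 6.1725 · 1.4142 ≈ 8.7293
Smallest detectable difference = 1.96·8.7293 ≈ 17.1094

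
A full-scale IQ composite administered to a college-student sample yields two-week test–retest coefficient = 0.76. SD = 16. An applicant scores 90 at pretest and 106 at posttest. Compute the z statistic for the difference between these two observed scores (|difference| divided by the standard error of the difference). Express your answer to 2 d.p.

The standard error of measurement is 16.000×√(1 − 0.760) ≈ 16.000×0.490 ≈ 7.838.
SE_diff = SEM × √2 ≈ 7.838 × 1.414 ≈ 11.085
z = |90 − 106| / 11.085 = 16 / 11.085 ≈ 1.443

1.44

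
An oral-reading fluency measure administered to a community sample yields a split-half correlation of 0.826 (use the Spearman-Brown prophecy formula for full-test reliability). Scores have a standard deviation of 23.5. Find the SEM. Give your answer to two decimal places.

7.25

Spearman-Brown: r = 2(0.826) / (1 + 0.826) = 1.65200 / 1.82600 ≈ 0.90471
SEM = 23.50000*√(1 − 0.90471) ≈ 7.25424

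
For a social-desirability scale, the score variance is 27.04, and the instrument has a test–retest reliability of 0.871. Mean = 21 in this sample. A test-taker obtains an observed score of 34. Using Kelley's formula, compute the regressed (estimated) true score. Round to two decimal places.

32.32

Estimated true score = 0.871*34 + (1 − 0.871)*21 ≈ 32.323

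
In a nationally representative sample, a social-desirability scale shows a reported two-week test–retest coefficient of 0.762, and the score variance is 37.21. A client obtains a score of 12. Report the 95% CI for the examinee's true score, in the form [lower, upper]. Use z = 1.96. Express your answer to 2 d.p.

[6.17, 17.83]

σ = 37.21^(1/2) = 6.10000
SEM = 6.10000×√(1 − 0.76200) ≃ 2.97590
Half-width = 1.96×2.97590 ≃ 5.83276
Interval: (6.16724, 17.83276)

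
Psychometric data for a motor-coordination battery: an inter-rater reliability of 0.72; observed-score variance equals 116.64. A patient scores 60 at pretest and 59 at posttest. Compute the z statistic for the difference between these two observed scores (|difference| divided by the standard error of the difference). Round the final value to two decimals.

0.12

SD = √116.64 ≈ 10.800
SEM = 10.800 × √(1 − 0.720) = 10.800 × √0.280 ≈ 10.800 × 0.529 ≈ 5.715
Standard error of the difference = 5.715·√2 ≈ 8.082
z = 1 / 8.082 ≈ 0.124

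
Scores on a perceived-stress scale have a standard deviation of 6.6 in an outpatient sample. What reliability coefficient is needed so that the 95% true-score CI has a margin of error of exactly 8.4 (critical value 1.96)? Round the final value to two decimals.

0.58

Required SEM = 8.4 / 1.96 ≈ 4.28571
Required reliability = 1 − (SEM/SD)² = 1 − 0.42166 ≈ 0.57834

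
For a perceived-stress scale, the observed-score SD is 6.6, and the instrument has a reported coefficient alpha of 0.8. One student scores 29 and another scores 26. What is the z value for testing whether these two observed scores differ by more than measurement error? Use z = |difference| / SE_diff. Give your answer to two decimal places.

SEM = 6.600 · √(1 − 0.800) = 6.600 · √0.200 ≈ 6.600 · 0.447 ≈ 2.952
SE_diff = √2 · SEM ≈ 4.174
z = |29 − 26| / 4.174 = 3 / 4.174 ≈ 0.719

0.72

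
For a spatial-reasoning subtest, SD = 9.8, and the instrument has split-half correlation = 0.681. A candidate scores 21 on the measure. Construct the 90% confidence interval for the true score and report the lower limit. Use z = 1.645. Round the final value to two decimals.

13.98

Full-length reliability (Spearman-Brown) = 2(0.681)/(1+0.681) ≃ 0.810
SEM = 9.800 × √(1 − 0.810) = 9.800 × √0.190 ≃ 9.800 × 0.436 ≃ 4.269
1.645 × SEM ≃ 7.023
Lower limit = 21 − 7.023 ≃ 13.977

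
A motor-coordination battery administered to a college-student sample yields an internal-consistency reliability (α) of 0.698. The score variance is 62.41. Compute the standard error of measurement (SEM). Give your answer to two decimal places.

σ = 62.41^(1/2) = 7.900
SEM = 7.900 × √(1 − 0.698) = 7.900 × √0.302 ≈ 7.900 × 0.550 ≈ 4.341

4.34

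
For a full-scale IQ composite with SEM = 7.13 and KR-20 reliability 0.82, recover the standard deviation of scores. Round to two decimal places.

16.81

σ = SEM·(1 − r)^(−1/2) ≈ 7.13*2.357 ≈ 16.806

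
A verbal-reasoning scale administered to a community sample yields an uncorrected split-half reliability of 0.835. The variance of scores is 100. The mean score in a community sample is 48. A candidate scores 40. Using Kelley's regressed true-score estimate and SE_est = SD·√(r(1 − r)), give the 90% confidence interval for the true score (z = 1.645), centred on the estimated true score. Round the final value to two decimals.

[36.01, 45.43]

SD = √100 = 10.0000
Full-length reliability (Spearman-Brown) = 2(0.835)/(1+0.835) ≈ 0.9101
Estimated true score = 0.9101×40 + (1 − 0.9101)×48 ≈ 40.7193
SE_est = SD × √(r(1 − r)) = 10.0000 × √0.0818 ≈ 10.0000 × 0.2861 ≈ 2.8606
CI = 40.7193 ± 1.645 × 2.8606 → [36.0136, 45.4251]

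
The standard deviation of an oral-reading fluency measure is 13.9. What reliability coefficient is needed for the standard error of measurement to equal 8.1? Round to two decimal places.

r = 1 − (8.1000/13.9)² ≈ 1 − 0.3396 ≈ 0.6604

0.66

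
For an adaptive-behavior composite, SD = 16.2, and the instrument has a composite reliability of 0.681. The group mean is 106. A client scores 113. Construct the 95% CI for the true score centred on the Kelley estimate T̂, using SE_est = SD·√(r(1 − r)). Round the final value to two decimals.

[95.97, 125.57]

T̂ = r·X + (1 − r)·M = 0.6810·113 + 0.3190·106 = 76.9530 + 33.8140 ≈ 110.7670
SE_est = SD · √(r(1 − r)) = 16.2000 · √0.2172 ≈ 16.2000 · 0.4661 ≈ 7.5506
CI = 110.7670 ± 1.96 · 7.5506 → [95.9677, 125.5663]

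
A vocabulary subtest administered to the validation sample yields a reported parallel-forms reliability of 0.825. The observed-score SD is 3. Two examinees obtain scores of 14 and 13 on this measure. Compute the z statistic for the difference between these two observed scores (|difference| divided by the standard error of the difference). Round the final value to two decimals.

The standard error of measurement is 3.000×√(1 − 0.825) ≈ 3.000×0.418 ≈ 1.255.
SE_diff = √2 × SEM ≈ 1.775
z = 1 / 1.775 ≈ 0.563

0.56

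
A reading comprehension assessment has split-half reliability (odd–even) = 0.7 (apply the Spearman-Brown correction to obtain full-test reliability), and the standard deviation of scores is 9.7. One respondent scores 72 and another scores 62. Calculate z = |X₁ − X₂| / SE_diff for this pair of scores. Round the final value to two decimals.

r_full = 2·0.7 / (1 + 0.7) ≃ 0.82353
The standard error of measurement is 9.70000×√(1 − 0.82353) ≃ 9.70000×0.42008 ≃ 4.07482.
Standard error of the difference = 4.07482·√2 ≃ 5.76266
z = 10 / 5.76266 ≃ 1.73531

1.74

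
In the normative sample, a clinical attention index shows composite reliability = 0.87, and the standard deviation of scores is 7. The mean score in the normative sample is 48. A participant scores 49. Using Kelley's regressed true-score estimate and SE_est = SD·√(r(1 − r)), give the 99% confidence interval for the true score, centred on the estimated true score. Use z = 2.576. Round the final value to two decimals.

Estimated true score = 0.8700*49 + (1 − 0.8700)*48 ≈ 48.8700
SE_est = SD * √(r(1 − r)) = 7.0000 * √0.1131 ≈ 7.0000 * 0.3363 ≈ 2.3541
99% CI: 48.8700 ± 6.0642 ≈ (42.8058, 54.9342)

[42.81, 54.93]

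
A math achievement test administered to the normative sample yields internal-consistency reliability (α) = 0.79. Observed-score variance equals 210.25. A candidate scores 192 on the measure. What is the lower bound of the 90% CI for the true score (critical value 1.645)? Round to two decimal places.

σ = 210.25^(1/2) = 14.50000
SEM = 14.50000 * √(1 − 0.79000) = 14.50000 * √0.21000 ≈ 14.50000 * 0.45826 ≈ 6.64473
1.645 * SEM ≈ 10.93059
Lower limit = 192 − 10.93059 ≈ 181.06941

181.07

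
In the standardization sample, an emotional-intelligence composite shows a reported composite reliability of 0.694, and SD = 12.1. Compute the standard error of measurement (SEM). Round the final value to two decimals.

SEM = 12.1000×√(1 − 0.6940) ≃ 6.6934

6.69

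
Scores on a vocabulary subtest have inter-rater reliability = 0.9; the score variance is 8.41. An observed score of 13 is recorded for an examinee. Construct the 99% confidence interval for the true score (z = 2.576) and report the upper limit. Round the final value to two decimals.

15.36

SD = √8.41 ≃ 2.90000
SEM = 2.90000×√(1 − 0.90000) ≃ 0.91706
2.576 × SEM ≃ 2.36235
Upper bound: 13 + 2.36235 = 15.36235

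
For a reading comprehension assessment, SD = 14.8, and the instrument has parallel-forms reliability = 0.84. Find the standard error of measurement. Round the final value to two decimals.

SEM = 14.800 · √(1 − 0.840) = 14.800 · √0.160 ≈ 14.800 · 0.400 ≈ 5.920

5.92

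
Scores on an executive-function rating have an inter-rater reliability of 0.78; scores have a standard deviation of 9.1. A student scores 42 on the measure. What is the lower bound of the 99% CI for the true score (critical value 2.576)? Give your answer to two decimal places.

31.00

SEM = 9.1000×√(1 − 0.7800) ≈ 4.2683
Half-width = 2.576×4.2683 ≈ 10.9951
Lower limit = 42 − 10.9951 ≈ 31.0049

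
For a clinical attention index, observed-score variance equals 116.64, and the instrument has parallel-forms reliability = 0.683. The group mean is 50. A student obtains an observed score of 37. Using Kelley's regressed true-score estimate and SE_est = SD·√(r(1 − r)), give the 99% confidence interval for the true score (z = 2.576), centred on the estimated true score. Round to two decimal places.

σ = 116.64^(1/2) = 10.80000
T̂ = 0.68300(37) + 0.31700(50) ≈ 41.12100
SE_est = SD · √(r(1 − r)) = 10.80000 · √0.21651 ≈ 10.80000 · 0.46531 ≈ 5.02532
CI = 41.12100 ± 2.576 · 5.02532 → [28.17578, 54.06622]

[28.18, 54.07]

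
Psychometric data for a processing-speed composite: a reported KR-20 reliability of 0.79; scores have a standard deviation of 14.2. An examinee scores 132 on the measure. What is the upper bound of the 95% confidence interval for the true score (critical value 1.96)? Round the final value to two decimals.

144.75

SEM = 14.2000 · √(1 − 0.7900) = 14.2000 · √0.2100 ≈ 14.2000 · 0.4583 ≈ 6.5073
1.96 · SEM ≈ 12.7542
Upper limit = 132 + 12.7542 ≈ 144.7542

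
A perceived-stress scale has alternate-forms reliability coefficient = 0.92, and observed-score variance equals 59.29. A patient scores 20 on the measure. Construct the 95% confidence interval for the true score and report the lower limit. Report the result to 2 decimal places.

σ = 59.29^(1/2) = 7.700
SEM = 7.700 × √(1 − 0.920) = 7.700 × √0.080 ≈ 7.700 × 0.283 ≈ 2.178
1.96 × SEM ≈ 4.269
Lower limit = 20 − 4.269 ≈ 15.731

15.73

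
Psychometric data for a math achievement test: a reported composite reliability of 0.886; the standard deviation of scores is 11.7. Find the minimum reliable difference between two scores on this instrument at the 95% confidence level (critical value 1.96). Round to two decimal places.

10.95

SEM = 11.700 · √(1 − 0.886) = 11.700 · √0.114 ≈ 11.700 · 0.338 ≈ 3.950
SE_diff = SEM · √2 ≈ 3.950 · 1.414 ≈ 5.587
Smallest detectable difference = 1.96·5.587 ≈ 10.950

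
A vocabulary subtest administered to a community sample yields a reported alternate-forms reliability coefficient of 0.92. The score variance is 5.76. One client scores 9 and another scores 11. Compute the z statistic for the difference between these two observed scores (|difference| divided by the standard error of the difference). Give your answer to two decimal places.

σ = 5.76^(1/2) = 2.4000
The standard error of measurement is 2.4000×√(1 − 0.9200) ≃ 2.4000×0.2828 ≃ 0.6788.
Standard error of the difference = 0.6788·√2 ≃ 0.9600
z = |9 − 11| / 0.9600 = 2 / 0.9600 ≃ 2.0833

2.08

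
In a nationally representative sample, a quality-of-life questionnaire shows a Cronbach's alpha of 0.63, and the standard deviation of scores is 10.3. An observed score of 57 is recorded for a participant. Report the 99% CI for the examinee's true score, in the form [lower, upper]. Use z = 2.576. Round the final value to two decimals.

[40.86, 73.14]

SEM = 10.300 · √(1 − 0.630) = 10.300 · √0.370 ≈ 10.300 · 0.608 ≈ 6.265
Half-width = 2.576·6.265 ≈ 16.139
99% CI: 57 ± 16.139 = [40.861, 73.139]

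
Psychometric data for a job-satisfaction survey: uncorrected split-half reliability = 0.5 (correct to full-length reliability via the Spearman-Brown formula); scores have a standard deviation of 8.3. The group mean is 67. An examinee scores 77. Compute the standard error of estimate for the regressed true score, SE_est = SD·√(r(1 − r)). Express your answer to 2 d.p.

Full-length reliability (Spearman-Brown) = 2(0.5)/(1+0.5) ≈ 0.667
SE_est = SD · √(r(1 − r)) = 8.300 · √0.222 ≈ 8.300 · 0.471 ≈ 3.913

3.91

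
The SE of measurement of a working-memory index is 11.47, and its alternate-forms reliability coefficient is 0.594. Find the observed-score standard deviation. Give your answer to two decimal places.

SD = 11.47 / √(1 − 0.594) ≃ 18.001

18.00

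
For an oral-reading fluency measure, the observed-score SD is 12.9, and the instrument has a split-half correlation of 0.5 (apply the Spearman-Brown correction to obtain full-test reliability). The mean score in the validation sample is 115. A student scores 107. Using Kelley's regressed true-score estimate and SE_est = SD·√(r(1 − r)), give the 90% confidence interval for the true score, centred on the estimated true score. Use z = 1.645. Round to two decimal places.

Spearman-Brown: r = 2(0.5) / (1 + 0.5) = 1.0000 / 1.5000 ≈ 0.6667
T̂ = 0.6667(107) + 0.3333(115) ≈ 109.6667
SE_est = SD × √(r(1 − r)) = 12.9000 × √0.2222 ≈ 12.9000 × 0.4714 ≈ 6.0811
90% CI: 109.6667 ± 10.0034 ≈ (99.6632, 119.6701)

[99.66, 119.67]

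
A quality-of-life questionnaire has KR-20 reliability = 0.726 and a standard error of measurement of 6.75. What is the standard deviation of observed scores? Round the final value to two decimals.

SD = SEM / √(1 − r) = 6.75 / √0.27400 ≈ 6.75 / 0.52345 ≈ 12.89521

12.90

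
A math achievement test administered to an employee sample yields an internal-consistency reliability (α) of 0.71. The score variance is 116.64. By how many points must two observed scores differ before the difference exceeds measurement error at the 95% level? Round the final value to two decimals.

σ = 116.64^(1/2) = 10.8000
SEM = 10.8000·√(1 − 0.7100) ≃ 5.8160
Standard error of the difference = 5.8160·√2 ≃ 8.2250
Smallest detectable difference = 1.96·8.2250 ≃ 16.1211

16.12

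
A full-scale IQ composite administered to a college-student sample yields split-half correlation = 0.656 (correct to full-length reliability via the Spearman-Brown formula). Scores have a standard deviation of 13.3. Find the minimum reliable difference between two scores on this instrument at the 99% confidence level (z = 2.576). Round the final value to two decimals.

22.08

Spearman-Brown: r = 2(0.656) / (1 + 0.656) = 1.31200 / 1.65600 ≈ 0.79227
SEM = 13.30000*√(1 − 0.79227) ≈ 6.06179
SE_diff = √2 * SEM ≈ 8.57266
Minimum reliable difference = 2.576 * SE_diff ≈ 2.576 * 8.57266 ≈ 22.08318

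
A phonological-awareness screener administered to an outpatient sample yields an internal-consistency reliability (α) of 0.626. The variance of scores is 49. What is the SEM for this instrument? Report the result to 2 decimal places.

4.28

SD = √49 ≈ 7.00000
SEM = 7.00000×√(1 − 0.62600) ≈ 4.28089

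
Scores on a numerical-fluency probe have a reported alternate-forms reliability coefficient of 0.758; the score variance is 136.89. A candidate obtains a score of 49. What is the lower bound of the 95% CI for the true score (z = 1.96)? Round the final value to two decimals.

σ = 136.89^(1/2) = 11.7000
SEM = 11.7000 * √(1 − 0.7580) = 11.7000 * √0.2420 ≈ 11.7000 * 0.4919 ≈ 5.7556
Margin = 1.96 * 5.7556 ≈ 11.2811
Lower bound: 49 − 11.2811 = 37.7189

37.72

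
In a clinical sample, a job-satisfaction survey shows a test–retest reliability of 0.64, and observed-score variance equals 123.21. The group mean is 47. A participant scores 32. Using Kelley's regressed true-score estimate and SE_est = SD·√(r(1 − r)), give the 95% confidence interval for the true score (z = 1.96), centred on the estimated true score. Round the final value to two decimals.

SD = √123.21 = 11.10000
T̂ = r·X + (1 − r)·M = 0.64000·32 + 0.36000·47 = 20.48000 + 16.92000 ≈ 37.40000
SE_est = SD · √(r(1 − r)) = 11.10000 · √0.23040 ≈ 11.10000 · 0.48000 ≈ 5.32800
CI = 37.40000 ± 1.96 · 5.32800 → [26.95712, 47.84288]

[26.96, 47.84]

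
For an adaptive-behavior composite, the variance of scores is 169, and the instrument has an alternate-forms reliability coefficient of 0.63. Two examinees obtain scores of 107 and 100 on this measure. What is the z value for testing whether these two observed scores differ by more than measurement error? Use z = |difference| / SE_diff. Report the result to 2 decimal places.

SD = √169 ≃ 13.000
SEM = 13.000 × √(1 − 0.630) = 13.000 × √0.370 ≃ 13.000 × 0.608 ≃ 7.908
SE_diff = √2 × SEM ≃ 11.183
z = 7 / 11.183 ≃ 0.626

0.63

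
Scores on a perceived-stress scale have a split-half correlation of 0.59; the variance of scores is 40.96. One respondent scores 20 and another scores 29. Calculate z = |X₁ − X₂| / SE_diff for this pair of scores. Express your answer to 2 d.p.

1.96

SD = √40.96 = 6.4000
Full-length reliability (Spearman-Brown) = 2(0.59)/(1+0.59) ≈ 0.7421
SEM = 6.4000*√(1 − 0.7421) ≈ 3.2499
SE_diff = √2 * SEM ≈ 4.5961
z = 9 / 4.5961 ≈ 1.9582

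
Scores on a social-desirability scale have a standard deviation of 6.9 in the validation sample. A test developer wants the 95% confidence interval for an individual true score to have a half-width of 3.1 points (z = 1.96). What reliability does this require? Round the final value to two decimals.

0.95

SEM needed = half-width / z = 3.1/1.96 ≈ 1.5816
r = 1 − (1.5816/6.9)² ≈ 1 − 0.0525 ≈ 0.9475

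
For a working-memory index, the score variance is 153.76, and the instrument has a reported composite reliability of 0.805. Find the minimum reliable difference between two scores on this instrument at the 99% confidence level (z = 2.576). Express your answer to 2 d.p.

σ = 153.76^(1/2) = 12.4000
SEM = 12.4000·√(1 − 0.8050) ≈ 5.4757
SE_diff = SEM · √2 ≈ 5.4757 · 1.4142 ≈ 7.7438
Smallest detectable difference = 2.576·7.7438 ≈ 19.9480

19.95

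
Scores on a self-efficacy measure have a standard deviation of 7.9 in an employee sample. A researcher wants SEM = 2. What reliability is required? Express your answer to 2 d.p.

r = 1 − (SEM / SD)² = 1 − (2.000 / 7.9)² ≃ 1 − 0.064 ≃ 0.936

0.94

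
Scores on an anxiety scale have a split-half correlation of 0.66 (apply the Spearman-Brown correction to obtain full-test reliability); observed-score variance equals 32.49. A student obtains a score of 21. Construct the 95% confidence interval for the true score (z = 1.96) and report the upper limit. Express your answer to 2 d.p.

26.06

SD = √32.49 = 5.70000
Spearman-Brown: r = 2(0.66) / (1 + 0.66) = 1.32000 / 1.66000 ≈ 0.79518
SEM = 5.70000×√(1 − 0.79518) ≈ 2.57965
1.96 × SEM ≈ 5.05611
Upper bound: 21 + 5.05611 = 26.05611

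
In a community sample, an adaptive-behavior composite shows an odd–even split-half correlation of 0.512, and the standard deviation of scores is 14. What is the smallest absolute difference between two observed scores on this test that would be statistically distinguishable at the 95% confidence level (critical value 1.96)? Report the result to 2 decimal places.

Spearman-Brown: r = 2(0.512) / (1 + 0.512) = 1.02400 / 1.51200 ≈ 0.67725
SEM = 14.00000 · √(1 − 0.67725) = 14.00000 · √0.32275 ≈ 14.00000 · 0.56811 ≈ 7.95357
Standard error of the difference = 7.95357·√2 ≈ 11.24805
Smallest detectable difference = 1.96·11.24805 ≈ 22.04617

22.05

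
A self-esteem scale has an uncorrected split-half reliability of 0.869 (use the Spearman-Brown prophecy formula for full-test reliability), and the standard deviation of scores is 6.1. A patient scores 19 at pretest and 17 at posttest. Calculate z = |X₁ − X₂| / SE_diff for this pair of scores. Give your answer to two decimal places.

0.88

Full-length reliability (Spearman-Brown) = 2(0.869)/(1+0.869) ≃ 0.930
SEM = 6.100 × √(1 − 0.930) = 6.100 × √0.070 ≃ 6.100 × 0.265 ≃ 1.615
SE_diff = SEM × √2 ≃ 1.615 × 1.414 ≃ 2.284
z = 2 / 2.284 ≃ 0.876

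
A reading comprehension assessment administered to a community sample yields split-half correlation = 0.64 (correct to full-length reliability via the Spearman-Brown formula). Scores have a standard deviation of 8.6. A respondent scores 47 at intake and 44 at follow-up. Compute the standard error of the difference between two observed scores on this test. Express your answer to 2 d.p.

Spearman-Brown: r = 2(0.64) / (1 + 0.64) = 1.2800 / 1.6400 ≃ 0.7805
SEM = 8.6000 * √(1 − 0.7805) = 8.6000 * √0.2195 ≃ 8.6000 * 0.4685 ≃ 4.0293
SE_diff = SEM * √2 ≃ 4.0293 * 1.4142 ≃ 5.6983

5.70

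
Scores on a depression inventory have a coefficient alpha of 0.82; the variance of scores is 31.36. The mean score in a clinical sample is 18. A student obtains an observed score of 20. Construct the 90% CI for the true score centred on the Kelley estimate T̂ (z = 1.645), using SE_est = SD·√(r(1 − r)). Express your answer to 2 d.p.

SD = √31.36 ≈ 5.600
T̂ = r·X + (1 − r)·M = 0.820*20 + 0.180*18 = 16.400 + 3.240 ≈ 19.640
SE_est = SD * √(r(1 − r)) = 5.600 * √0.148 ≈ 5.600 * 0.384 ≈ 2.151
90% CI: 19.640 ± 3.539 ≈ (16.101, 23.179)

[16.10, 23.18]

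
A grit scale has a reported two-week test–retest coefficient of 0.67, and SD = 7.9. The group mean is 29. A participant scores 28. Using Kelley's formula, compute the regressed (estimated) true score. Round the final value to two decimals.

28.33

T̂ = r·X + (1 − r)·M = 0.67000·28 + 0.33000·29 = 18.76000 + 9.57000 ≈ 28.33000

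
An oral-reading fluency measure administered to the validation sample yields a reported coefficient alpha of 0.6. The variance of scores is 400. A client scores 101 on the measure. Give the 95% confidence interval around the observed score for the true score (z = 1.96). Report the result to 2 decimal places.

SD = √400 ≈ 20.0000
SEM = 20.0000·√(1 − 0.6000) ≈ 12.6491
1.96 · SEM ≈ 24.7923
CI = 101 ± 24.7923 → [76.2077, 125.7923]

[76.21, 125.79]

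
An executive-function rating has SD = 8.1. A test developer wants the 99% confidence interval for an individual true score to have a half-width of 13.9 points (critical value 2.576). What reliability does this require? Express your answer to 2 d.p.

0.56

Required SEM = 13.9 / 2.576 ≈ 5.39596
Required reliability = 1 − (SEM/SD)² = 1 − 0.44378 ≈ 0.55622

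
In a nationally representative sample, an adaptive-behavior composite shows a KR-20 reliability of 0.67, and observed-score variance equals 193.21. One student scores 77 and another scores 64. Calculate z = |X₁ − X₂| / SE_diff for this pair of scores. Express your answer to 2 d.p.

SD = √193.21 ≈ 13.900
SEM = 13.900*√(1 − 0.670) ≈ 7.985
Standard error of the difference = 7.985·√2 ≈ 11.292
z = |77 − 64| / 11.292 = 13 / 11.292 ≈ 1.151

1.15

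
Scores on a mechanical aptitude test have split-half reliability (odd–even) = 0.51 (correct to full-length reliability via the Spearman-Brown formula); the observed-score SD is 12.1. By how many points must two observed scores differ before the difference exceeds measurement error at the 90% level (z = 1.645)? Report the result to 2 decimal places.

16.04

r_full = 2·0.51 / (1 + 0.51) ≈ 0.67550
The standard error of measurement is 12.10000·√(1 − 0.67550) ≈ 12.10000·0.56965 ≈ 6.89279.
SE_diff = √2 · SEM ≈ 9.74787
Minimum reliable difference = 1.645 · SE_diff ≈ 1.645 · 9.74787 ≈ 16.03525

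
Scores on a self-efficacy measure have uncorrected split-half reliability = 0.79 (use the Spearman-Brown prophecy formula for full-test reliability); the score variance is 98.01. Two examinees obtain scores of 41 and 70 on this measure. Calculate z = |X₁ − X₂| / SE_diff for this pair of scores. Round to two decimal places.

σ = 98.01^(1/2) = 9.9000
r_full = 2·0.79 / (1 + 0.79) ≈ 0.8827
SEM = 9.9000 · √(1 − 0.8827) = 9.9000 · √0.1173 ≈ 9.9000 · 0.3425 ≈ 3.3909
Standard error of the difference = 3.3909·√2 ≈ 4.7955
z = |41 − 70| / 4.7955 = 29 / 4.7955 ≈ 6.0473

6.05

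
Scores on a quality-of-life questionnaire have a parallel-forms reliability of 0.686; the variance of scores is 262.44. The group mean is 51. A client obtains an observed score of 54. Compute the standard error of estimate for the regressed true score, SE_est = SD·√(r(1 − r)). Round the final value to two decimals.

SD = √262.44 = 16.20000
SE_est = 16.20000*√(0.68600*0.31400) ≈ 7.51869

7.52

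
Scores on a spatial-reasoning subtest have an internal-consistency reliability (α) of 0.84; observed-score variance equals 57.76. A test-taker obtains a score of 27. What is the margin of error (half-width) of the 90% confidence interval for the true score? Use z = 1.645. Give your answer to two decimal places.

SD = √57.76 = 7.6000
SEM = 7.6000 * √(1 − 0.8400) = 7.6000 * √0.1600 ≃ 7.6000 * 0.4000 ≃ 3.0400
Margin = 1.645 * 3.0400 ≃ 5.0008

5.00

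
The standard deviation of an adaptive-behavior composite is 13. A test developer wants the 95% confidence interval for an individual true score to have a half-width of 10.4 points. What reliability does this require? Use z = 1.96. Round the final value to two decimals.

0.83

SEM needed = half-width / z = 10.4/1.96 ≈ 5.306
r = 1 − (SEM / SD)² = 1 − (5.306 / 13)² ≈ 1 − 0.167 ≈ 0.833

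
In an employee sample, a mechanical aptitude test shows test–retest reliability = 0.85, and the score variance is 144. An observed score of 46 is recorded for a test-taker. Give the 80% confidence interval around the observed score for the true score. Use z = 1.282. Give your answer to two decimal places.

σ = 144^(1/2) = 12.000
SEM = 12.000 × √(1 − 0.850) = 12.000 × √0.150 ≃ 12.000 × 0.387 ≃ 4.648
Margin = 1.282 × 4.648 ≃ 5.958
Interval: (40.042, 51.958)

[40.04, 51.96]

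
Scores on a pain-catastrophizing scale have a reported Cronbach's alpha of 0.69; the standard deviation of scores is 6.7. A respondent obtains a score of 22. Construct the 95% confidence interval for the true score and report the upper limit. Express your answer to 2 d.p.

29.31

SEM = 6.7000 × √(1 − 0.6900) = 6.7000 × √0.3100 ≈ 6.7000 × 0.5568 ≈ 3.7304
Margin = 1.96 × 3.7304 ≈ 7.3116
Upper bound: 22 + 7.3116 = 29.3116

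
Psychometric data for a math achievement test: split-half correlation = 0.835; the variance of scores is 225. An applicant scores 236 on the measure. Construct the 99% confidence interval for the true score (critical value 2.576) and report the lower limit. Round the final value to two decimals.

224.41

σ = 225^(1/2) = 15.0000
Full-length reliability (Spearman-Brown) = 2(0.835)/(1+0.835) ≈ 0.9101
SEM = 15.0000×√(1 − 0.9101) ≈ 4.4980
Half-width = 2.576×4.4980 ≈ 11.5867
Lower bound: 236 − 11.5867 = 224.4133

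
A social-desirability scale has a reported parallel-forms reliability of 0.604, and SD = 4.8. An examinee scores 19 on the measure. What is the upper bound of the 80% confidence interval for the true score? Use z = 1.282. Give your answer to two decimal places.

SEM = 4.800 · √(1 − 0.604) = 4.800 · √0.396 ≃ 4.800 · 0.629 ≃ 3.021
Half-width = 1.282·3.021 ≃ 3.872
Upper limit = 19 + 3.872 ≃ 22.872

22.87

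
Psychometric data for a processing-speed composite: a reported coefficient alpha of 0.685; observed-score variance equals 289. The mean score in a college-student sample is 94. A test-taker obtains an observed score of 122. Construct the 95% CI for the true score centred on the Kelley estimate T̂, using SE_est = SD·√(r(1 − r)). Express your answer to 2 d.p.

[97.70, 128.66]

SD = √289 ≈ 17.000
T̂ = 0.685(122) + 0.315(94) ≈ 113.180
SE_est = 17.000·√[r(1 − r)] ≈ 7.897
CI = 113.180 ± 1.96 × 7.897 → [97.702, 128.658]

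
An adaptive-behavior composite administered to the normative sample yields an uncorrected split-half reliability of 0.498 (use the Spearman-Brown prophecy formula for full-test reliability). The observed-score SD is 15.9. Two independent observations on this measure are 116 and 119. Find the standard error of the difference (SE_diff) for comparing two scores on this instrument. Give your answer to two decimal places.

13.02

r_full = 2·0.498 / (1 + 0.498) ≃ 0.66489
The standard error of measurement is 15.90000*√(1 − 0.66489) ≃ 15.90000*0.57889 ≃ 9.20435.
Standard error of the difference = 9.20435·√2 ≃ 13.01692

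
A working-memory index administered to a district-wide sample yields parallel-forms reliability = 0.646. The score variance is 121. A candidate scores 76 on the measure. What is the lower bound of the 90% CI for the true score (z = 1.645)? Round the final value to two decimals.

65.23

SD = √121 = 11.00000
SEM = 11.00000 · √(1 − 0.64600) = 11.00000 · √0.35400 ≈ 11.00000 · 0.59498 ≈ 6.54477
1.645 · SEM ≈ 10.76614
Lower limit = 76 − 10.76614 ≈ 65.23386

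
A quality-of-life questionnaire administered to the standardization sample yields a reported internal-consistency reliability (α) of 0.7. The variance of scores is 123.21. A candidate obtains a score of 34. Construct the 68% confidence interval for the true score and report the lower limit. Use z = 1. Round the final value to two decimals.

σ = 123.21^(1/2) = 11.100
SEM = 11.100 * √(1 − 0.700) = 11.100 * √0.300 ≈ 11.100 * 0.548 ≈ 6.080
Half-width = 1*6.080 ≈ 6.080
Lower limit = 34 − 6.080 ≈ 27.920

27.92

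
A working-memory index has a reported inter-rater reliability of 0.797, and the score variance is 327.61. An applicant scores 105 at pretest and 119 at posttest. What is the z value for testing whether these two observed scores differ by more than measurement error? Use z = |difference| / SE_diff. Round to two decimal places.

1.21

σ = 327.61^(1/2) = 18.10000
SEM = 18.10000 * √(1 − 0.79700) = 18.10000 * √0.20300 ≈ 18.10000 * 0.45056 ≈ 8.15505
Standard error of the difference = 8.15505·√2 ≈ 11.53298
z = 14 / 11.53298 ≈ 1.21391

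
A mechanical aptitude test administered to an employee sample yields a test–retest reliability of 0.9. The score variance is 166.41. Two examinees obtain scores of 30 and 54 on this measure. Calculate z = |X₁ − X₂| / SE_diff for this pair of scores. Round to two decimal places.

4.16

σ = 166.41^(1/2) = 12.90000
SEM = 12.90000*√(1 − 0.90000) ≈ 4.07934
SE_diff = SEM * √2 ≈ 4.07934 * 1.41421 ≈ 5.76906
z = |30 − 54| / 5.76906 = 24 / 5.76906 ≈ 4.16013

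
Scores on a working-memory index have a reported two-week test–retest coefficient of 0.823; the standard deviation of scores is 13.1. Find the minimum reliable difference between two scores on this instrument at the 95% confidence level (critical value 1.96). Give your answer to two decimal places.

SEM = 13.1000 * √(1 − 0.8230) = 13.1000 * √0.1770 ≈ 13.1000 * 0.4207 ≈ 5.5113
Standard error of the difference = 5.5113·√2 ≈ 7.7942
Minimum reliable difference = 1.96 * SE_diff ≈ 1.96 * 7.7942 ≈ 15.2767

15.28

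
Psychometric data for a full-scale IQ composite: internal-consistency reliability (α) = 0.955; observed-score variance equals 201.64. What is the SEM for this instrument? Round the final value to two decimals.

3.01

σ = 201.64^(1/2) = 14.2000
SEM = 14.2000·√(1 − 0.9550) ≃ 3.0123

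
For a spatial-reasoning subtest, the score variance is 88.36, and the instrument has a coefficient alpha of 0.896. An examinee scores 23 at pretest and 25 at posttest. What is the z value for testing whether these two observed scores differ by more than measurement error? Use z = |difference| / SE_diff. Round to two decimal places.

0.47

σ = 88.36^(1/2) = 9.4000
SEM = 9.4000 * √(1 − 0.8960) = 9.4000 * √0.1040 ≃ 9.4000 * 0.3225 ≃ 3.0314
SE_diff = √2 * SEM ≃ 4.2871
z = |23 − 25| / 4.2871 = 2 / 4.2871 ≃ 0.4665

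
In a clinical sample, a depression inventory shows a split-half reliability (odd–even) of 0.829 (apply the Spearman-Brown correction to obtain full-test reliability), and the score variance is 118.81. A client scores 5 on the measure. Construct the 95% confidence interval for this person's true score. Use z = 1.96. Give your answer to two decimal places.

[-1.53, 11.53]

SD = √118.81 ≃ 10.900
r_full = 2·0.829 / (1 + 0.829) ≃ 0.907
SEM = 10.900 · √(1 − 0.907) = 10.900 · √0.093 ≃ 10.900 · 0.306 ≃ 3.333
Half-width = 1.96·3.333 ≃ 6.532
CI = 5 ± 6.532 → [-1.532, 11.532]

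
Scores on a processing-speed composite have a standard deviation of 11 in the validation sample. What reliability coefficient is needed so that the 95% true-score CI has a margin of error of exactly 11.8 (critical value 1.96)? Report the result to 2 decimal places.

Required SEM = 11.8 / 1.96 ≈ 6.0204
r = 1 − (SEM / SD)² = 1 − (6.0204 / 11)² ≈ 1 − 0.2995 ≈ 0.7005

0.70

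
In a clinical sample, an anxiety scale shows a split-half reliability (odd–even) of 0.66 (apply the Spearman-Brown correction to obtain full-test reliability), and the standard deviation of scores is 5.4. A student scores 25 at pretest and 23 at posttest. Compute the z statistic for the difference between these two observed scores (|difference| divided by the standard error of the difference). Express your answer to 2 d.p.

0.58

r_full = 2·0.66 / (1 + 0.66) ≈ 0.7952
SEM = 5.4000·√(1 − 0.7952) ≈ 2.4439
SE_diff = SEM · √2 ≈ 2.4439 · 1.4142 ≈ 3.4562
z = |25 − 23| / 3.4562 = 2 / 3.4562 ≈ 0.5787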